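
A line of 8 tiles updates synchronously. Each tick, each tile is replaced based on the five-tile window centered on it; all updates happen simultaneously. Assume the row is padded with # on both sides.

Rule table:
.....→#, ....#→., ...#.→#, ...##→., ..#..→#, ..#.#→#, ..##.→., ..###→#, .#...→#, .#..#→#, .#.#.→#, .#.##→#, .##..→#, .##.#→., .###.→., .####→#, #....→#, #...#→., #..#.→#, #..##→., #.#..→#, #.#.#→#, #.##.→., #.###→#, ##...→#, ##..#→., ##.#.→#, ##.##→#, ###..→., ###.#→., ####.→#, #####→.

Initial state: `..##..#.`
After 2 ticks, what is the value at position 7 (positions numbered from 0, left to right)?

.

tick 1: ...#.###
tick 2: #.#####.
position 7 holds .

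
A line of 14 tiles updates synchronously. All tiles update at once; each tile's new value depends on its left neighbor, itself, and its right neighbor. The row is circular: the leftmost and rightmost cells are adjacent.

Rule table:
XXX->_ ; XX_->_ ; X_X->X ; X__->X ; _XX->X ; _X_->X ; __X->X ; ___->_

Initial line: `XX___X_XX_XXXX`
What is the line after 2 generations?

_XXXX___XX_X__

__X_XXXX_XX___
_XXXX___XX_X__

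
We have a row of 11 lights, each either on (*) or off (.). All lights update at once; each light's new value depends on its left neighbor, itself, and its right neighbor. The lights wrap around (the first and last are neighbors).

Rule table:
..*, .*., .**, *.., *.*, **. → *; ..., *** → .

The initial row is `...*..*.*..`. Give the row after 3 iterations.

****....***

..********.
.**......**
****....***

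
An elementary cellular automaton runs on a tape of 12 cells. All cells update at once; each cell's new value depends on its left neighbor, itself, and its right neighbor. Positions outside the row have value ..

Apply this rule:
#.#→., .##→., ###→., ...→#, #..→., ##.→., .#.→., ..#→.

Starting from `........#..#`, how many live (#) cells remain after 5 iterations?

iteration 1: #######.....
iteration 2: ........####
iteration 3: #######.....  (repeats iteration 1; period 2)
iteration 5: #######.....
count of #: 7

7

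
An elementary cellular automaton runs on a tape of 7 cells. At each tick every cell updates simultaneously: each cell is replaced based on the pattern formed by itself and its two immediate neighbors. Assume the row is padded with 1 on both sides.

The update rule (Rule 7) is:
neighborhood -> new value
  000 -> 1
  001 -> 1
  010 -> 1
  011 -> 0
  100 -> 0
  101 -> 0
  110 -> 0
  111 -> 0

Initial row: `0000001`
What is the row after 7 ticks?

0111110
0000000
0111111
0000000  (repeats tick 2; period 2)
tick 7: 0111111

0111111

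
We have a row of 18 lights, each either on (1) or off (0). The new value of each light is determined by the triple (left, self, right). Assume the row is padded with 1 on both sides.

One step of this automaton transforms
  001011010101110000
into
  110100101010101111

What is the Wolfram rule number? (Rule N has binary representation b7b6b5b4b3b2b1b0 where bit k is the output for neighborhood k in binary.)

position 12: 111 → 1  (bit 7 = 1)
position 5: 110 → 0  (bit 6 = 0)
position 3: 101 → 1  (bit 5 = 1)
position 0: 100 → 1  (bit 4 = 1)
position 4: 011 → 0  (bit 3 = 0)
position 2: 010 → 0  (bit 2 = 0)
position 1: 001 → 1  (bit 1 = 1)
position 15: 000 → 1  (bit 0 = 1)
bits b7..b0 = 10110011 = 179

179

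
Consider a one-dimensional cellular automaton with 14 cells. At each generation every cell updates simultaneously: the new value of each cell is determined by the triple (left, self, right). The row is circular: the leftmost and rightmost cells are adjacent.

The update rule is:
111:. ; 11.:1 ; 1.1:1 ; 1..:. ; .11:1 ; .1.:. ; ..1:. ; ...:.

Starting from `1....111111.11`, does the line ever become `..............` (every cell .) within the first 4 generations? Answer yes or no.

1....1....111.
..........1.11
...........111
...........1.1
generation 4 is ...........1.1, still not uniform .

no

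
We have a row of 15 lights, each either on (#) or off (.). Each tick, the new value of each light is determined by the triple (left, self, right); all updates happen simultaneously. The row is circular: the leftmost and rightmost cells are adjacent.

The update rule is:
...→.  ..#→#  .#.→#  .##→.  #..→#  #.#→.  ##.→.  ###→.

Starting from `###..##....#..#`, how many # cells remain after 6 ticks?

6

...##..#..####.
..#..#####....#
#####.....#..##
.....#...####..
....###.#....#.
...#....##..###
count of #: 6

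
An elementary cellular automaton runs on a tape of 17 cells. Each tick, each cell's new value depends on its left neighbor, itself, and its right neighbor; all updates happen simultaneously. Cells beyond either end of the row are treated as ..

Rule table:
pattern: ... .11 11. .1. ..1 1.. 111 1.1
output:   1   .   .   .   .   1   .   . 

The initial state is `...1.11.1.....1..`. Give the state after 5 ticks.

11.......1111..11
..111111.....1...
1.......1111..111
.111111.....1....
.......1111..1111

.......1111..1111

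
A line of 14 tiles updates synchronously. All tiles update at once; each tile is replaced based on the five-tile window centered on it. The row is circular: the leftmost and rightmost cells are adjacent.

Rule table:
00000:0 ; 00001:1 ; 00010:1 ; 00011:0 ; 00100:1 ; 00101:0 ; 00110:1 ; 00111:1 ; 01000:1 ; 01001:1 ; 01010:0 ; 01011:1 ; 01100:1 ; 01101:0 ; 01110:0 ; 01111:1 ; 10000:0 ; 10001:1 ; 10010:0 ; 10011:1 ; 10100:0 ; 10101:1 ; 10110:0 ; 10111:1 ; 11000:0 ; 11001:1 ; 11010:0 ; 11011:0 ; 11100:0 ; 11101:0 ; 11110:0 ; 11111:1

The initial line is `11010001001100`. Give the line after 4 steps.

10001111111111
00101111111110
11011111111000
10011111100010

10011111100010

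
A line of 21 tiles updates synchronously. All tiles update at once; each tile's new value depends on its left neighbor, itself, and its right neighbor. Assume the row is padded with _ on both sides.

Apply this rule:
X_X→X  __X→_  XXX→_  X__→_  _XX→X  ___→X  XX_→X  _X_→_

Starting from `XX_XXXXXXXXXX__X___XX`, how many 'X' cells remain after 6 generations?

10

XXXX________X____X_XX
X__X_XXXXXX___XX__XXX
____XX____X_X_XX__X_X
XXX_XX_XX__X_XXX___X_
X_XXXXXXX___XX_X_X___
_XX_____X_X_XXX_X__XX
count of X: 10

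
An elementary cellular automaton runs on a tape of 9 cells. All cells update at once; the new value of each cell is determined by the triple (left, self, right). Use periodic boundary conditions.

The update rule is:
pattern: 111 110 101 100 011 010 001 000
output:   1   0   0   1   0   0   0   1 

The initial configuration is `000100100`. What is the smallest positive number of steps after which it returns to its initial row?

3

110010011
101001001
000100100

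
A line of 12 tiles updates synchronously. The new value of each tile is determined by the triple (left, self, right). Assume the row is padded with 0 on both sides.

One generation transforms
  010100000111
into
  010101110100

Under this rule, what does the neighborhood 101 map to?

0

At position 2 the neighborhood is 101; the next row has 0 there.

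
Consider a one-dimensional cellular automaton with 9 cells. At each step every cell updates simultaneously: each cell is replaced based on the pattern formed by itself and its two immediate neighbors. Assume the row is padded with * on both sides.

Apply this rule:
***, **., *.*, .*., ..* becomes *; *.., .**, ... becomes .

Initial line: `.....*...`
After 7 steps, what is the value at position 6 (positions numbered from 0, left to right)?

step 1: ....**..*
step 2: ...*.*.*.
step 3: ..*******
step 4: .*.******
step 5: ***.*****
step 6: ****.****
step 7: *****.***
position 6 holds *

*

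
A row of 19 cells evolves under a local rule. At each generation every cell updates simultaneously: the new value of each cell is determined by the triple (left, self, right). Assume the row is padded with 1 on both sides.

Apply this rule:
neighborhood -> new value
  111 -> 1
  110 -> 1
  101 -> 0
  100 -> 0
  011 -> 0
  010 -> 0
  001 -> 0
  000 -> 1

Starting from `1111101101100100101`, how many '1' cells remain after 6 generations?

1111100100100000000
1111100000001111110
1111101111100111110
1111100111100011110
1111100011101001110
1111101001100000110
count of 1: 10

10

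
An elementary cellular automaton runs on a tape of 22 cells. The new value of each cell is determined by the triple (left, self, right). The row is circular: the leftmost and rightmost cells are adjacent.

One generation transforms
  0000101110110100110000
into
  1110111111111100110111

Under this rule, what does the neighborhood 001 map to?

At position 3 the neighborhood is 001; the next row has 0 there.

0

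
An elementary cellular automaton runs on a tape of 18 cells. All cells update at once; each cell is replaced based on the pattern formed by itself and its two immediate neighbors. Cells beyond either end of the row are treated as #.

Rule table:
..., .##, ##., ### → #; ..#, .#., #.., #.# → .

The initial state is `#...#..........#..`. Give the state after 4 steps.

#...#.########.##.

step 1: #.#...########....
step 2: #...#.########.##.
step 3: #.#...########.##.
step 4: #...#.########.##.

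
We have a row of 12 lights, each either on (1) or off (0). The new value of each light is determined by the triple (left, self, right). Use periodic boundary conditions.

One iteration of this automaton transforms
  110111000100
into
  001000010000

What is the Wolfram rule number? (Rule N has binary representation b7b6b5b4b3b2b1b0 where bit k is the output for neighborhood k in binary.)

33

position 4: 111 → 0  (bit 7 = 0)
position 1: 110 → 0  (bit 6 = 0)
position 2: 101 → 1  (bit 5 = 1)
position 6: 100 → 0  (bit 4 = 0)
position 0: 011 → 0  (bit 3 = 0)
position 9: 010 → 0  (bit 2 = 0)
position 8: 001 → 0  (bit 1 = 0)
position 7: 000 → 1  (bit 0 = 1)
bits b7..b0 = 00100001 = 33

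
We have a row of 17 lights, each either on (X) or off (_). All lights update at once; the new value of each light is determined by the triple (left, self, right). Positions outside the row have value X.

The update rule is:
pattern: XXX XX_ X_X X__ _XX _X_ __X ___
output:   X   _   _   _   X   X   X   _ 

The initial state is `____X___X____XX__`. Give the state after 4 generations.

_X__XX___XX__XXXX

___XX__XX___XX__X
__XX__XX___XX__XX
_XX__XX___XX__XXX
_X__XX___XX__XXXX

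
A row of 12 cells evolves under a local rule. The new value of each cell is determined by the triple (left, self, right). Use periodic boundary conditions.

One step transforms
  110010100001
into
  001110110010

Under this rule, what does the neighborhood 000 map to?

At position 8 the neighborhood is 000; the next row has 0 there.

0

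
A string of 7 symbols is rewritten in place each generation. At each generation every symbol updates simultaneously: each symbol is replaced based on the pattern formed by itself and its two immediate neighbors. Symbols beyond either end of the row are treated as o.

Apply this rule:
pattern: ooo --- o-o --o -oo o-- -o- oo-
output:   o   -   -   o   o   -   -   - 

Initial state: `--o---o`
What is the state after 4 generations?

--ooooo

-o---oo
----ooo
---oooo
--ooooo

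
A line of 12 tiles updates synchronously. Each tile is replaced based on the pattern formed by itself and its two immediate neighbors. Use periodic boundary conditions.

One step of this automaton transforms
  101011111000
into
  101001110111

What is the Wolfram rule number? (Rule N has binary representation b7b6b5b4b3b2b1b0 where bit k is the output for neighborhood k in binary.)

151

position 5: 111 → 1  (bit 7 = 1)
position 8: 110 → 0  (bit 6 = 0)
position 1: 101 → 0  (bit 5 = 0)
position 9: 100 → 1  (bit 4 = 1)
position 4: 011 → 0  (bit 3 = 0)
position 0: 010 → 1  (bit 2 = 1)
position 11: 001 → 1  (bit 1 = 1)
position 10: 000 → 1  (bit 0 = 1)
bits b7..b0 = 10010111 = 151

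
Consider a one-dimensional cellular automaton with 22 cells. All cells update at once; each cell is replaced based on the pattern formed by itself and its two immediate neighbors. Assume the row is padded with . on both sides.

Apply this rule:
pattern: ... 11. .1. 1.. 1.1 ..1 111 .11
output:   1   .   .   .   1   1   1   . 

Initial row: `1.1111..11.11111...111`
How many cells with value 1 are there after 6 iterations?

9

iteration 1: .1.11..1..1.111..11.1.
iteration 2: 1.1...1..1.1.1..1..1..
iteration 3: .1..11..1.1.1..1..1..1
iteration 4: 1..1...1.1.1..1..1..1.
iteration 5: ..1..11.1.1..1..1..1..
iteration 6: 11..1..1.1..1..1..1..1
count of 1: 9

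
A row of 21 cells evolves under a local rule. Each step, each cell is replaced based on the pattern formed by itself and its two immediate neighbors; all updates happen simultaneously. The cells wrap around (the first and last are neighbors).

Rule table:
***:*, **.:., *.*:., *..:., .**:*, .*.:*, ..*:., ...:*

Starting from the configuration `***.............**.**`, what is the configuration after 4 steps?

**..***********.*..**
*...**********..*..**
..*.*********...*..**
..*.********..*.*..*.

..*.********..*.*..*.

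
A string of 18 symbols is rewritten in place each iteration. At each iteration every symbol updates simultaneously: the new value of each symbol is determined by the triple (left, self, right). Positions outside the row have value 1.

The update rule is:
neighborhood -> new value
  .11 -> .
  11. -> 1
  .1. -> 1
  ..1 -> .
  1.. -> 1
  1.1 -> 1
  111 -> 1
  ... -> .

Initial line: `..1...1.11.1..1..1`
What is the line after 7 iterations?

1.11..11.1111.11..
11.11..11.1111.11.
111.11..11.1111.11
1111.11..11.1111.1
11111.11..11.1111.
111111.11..11.1111
1111111.11..11.111

1111111.11..11.111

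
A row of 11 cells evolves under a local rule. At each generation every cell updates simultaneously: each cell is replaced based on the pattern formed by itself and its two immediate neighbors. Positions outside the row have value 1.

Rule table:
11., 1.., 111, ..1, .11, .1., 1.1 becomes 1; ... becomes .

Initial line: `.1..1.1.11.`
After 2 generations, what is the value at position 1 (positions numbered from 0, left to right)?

11111111111
11111111111
position 1 holds 1

1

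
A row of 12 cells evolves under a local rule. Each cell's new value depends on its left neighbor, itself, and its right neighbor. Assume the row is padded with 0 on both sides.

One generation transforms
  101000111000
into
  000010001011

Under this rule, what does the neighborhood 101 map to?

0

At position 1 the neighborhood is 101; the next row has 0 there.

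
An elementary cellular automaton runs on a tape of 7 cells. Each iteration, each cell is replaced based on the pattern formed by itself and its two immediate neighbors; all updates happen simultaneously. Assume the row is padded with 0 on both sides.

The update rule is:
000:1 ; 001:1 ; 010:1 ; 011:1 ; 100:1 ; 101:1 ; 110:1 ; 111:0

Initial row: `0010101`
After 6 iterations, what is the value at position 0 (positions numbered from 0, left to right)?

1

1111111
1000001
1111111  (repeats iteration 1; period 2)
iteration 6: 1000001
position 0 holds 1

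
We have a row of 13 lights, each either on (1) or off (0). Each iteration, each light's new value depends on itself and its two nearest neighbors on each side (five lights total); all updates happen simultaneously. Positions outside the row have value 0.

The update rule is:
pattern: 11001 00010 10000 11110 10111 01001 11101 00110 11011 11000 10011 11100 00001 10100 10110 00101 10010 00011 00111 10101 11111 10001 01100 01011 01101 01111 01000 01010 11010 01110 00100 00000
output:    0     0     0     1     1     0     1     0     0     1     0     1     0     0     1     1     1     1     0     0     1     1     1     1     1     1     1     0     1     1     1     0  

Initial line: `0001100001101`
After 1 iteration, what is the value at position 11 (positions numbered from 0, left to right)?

1

0010110010110
position 11 holds 1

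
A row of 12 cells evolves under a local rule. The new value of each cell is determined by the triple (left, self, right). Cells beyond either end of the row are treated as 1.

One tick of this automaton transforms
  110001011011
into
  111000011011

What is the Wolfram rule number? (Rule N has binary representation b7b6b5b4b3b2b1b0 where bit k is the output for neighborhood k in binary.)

position 0: 111 → 1  (bit 7 = 1)
position 1: 110 → 1  (bit 6 = 1)
position 6: 101 → 0  (bit 5 = 0)
position 2: 100 → 1  (bit 4 = 1)
position 7: 011 → 1  (bit 3 = 1)
position 5: 010 → 0  (bit 2 = 0)
position 4: 001 → 0  (bit 1 = 0)
position 3: 000 → 0  (bit 0 = 0)
bits b7..b0 = 11011000 = 216

216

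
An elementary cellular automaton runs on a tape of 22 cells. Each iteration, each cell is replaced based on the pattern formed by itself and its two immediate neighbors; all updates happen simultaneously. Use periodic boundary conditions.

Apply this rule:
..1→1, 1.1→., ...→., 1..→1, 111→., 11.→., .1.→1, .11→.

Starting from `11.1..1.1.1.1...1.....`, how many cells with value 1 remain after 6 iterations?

...1111.1.1.11.111...1
1.1.....1.1.......1.11
..11...11.11.....11...
.1..1.1.....1...1..1..
11111.11...111.111111.
........1.1...........
count of 1: 2

2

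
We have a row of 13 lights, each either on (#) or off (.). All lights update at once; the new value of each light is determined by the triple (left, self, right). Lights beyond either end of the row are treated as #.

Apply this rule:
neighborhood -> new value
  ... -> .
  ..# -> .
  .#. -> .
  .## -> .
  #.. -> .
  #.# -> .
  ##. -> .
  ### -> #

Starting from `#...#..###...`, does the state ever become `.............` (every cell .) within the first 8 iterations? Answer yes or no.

........#....
.............
all cells are . at iteration 2

yes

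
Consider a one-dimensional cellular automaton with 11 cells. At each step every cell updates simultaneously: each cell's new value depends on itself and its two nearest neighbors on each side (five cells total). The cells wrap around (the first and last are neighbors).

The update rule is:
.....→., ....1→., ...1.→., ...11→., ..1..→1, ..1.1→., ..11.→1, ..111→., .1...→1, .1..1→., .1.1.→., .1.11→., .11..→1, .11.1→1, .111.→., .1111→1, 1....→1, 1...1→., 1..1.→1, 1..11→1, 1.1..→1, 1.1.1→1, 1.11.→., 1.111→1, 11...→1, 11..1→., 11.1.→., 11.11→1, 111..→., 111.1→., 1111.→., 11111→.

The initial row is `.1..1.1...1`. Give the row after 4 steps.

111..111..1

.1.1..11...
...1.11111.
1....11...1
111..111..1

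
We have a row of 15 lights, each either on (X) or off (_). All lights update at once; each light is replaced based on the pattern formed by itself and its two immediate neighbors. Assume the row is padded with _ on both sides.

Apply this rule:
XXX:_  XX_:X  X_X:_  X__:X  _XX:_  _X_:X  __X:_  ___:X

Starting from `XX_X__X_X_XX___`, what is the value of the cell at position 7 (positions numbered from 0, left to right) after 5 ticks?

_X_XX_X_X__XXXX
_X__X_X_XX____X
_XX_X_X__XXXX_X
__X_X_XX____X_X
X_X_X__XXXX_X_X
position 7 holds X

X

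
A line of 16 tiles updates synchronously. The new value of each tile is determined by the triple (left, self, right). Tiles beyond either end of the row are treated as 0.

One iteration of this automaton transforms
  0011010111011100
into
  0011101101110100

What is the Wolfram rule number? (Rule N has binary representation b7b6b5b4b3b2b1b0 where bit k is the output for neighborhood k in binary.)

104

position 8: 111 → 0  (bit 7 = 0)
position 3: 110 → 1  (bit 6 = 1)
position 4: 101 → 1  (bit 5 = 1)
position 14: 100 → 0  (bit 4 = 0)
position 2: 011 → 1  (bit 3 = 1)
position 5: 010 → 0  (bit 2 = 0)
position 1: 001 → 0  (bit 1 = 0)
position 0: 000 → 0  (bit 0 = 0)
bits b7..b0 = 01101000 = 104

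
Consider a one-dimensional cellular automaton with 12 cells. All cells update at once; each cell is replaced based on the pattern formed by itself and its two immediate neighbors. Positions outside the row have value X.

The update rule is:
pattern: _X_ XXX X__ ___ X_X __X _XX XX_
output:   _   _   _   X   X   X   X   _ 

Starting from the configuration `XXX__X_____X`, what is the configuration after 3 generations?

generation 1: ____X__XXXXX
generation 2: _XXX__XX____
generation 3: XX___XX__XXX

XX___XX__XXX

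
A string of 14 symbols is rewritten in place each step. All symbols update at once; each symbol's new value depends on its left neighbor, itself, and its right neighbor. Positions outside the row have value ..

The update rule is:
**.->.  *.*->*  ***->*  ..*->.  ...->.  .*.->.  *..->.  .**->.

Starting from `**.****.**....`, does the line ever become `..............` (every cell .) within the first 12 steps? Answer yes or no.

yes

..*.**.*......
...*..*.......
..............
all cells are . at step 3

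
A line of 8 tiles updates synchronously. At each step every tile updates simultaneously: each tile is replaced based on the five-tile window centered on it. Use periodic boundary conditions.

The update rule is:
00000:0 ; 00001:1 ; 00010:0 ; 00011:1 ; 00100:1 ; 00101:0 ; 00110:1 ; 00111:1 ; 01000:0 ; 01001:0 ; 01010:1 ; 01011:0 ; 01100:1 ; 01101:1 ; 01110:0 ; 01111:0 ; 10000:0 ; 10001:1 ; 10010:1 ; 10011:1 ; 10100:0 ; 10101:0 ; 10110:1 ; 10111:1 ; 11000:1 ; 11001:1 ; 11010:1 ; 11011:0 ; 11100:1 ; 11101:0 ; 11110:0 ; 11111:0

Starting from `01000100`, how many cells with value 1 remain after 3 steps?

01010101
10101010
01010101
count of 1: 4

4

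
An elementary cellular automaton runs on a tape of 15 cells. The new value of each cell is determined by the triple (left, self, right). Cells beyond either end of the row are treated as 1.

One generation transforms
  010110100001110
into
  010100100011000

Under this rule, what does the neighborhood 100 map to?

0

At position 7 the neighborhood is 100; the next row has 0 there.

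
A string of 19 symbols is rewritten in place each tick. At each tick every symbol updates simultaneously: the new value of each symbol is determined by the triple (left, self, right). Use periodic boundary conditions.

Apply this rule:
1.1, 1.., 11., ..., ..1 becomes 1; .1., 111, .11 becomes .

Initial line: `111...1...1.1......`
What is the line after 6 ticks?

...11..11.11....111

..1111.111.1.111111
11...11..11.1.....1
.1111.111.11.11111.
1...11..11.11....11
1111.111.11.11111..
...11..11.11....111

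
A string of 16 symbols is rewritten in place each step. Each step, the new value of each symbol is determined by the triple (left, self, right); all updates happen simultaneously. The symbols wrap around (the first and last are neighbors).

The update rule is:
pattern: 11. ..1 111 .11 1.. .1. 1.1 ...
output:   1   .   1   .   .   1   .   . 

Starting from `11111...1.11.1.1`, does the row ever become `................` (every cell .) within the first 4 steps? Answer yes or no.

no

step 1: 11111...1..1.1..
step 2: .1111...1..1.1..
step 3: ..111...1..1.1..
step 4: ...11...1..1.1..
step 4 is ...11...1..1.1.., still not uniform .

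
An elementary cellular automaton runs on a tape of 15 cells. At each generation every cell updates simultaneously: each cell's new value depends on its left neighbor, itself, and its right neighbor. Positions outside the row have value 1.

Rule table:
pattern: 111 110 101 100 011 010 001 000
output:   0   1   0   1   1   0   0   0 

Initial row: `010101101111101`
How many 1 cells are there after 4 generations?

000001101000101
100001100100001
110001110010001
011001011001001
count of 1: 7

7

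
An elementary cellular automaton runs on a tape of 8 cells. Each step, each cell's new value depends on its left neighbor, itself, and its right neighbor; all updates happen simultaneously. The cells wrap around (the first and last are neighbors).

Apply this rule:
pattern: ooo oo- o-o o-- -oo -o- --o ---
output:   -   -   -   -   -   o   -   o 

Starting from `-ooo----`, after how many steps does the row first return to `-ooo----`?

-----ooo
-ooo----

2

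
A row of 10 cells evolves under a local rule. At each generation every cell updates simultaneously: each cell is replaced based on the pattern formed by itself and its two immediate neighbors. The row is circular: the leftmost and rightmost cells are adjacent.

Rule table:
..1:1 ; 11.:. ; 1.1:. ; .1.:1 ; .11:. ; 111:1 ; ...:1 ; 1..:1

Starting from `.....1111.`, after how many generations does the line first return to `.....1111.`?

generation 1: 11111.11.1
generation 2: 1111......
generation 3: .11.111111
generation 4: .....1111.

4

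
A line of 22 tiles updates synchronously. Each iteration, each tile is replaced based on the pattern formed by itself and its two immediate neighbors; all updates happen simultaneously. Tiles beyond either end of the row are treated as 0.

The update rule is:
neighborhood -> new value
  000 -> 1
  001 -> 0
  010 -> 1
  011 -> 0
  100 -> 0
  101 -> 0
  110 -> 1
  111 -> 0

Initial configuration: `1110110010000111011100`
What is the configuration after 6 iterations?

1010010010010101010101

0010010010110001000101
1010010010010101010101
1010010010010101010101  (fixed point — unchanged through iteration 6)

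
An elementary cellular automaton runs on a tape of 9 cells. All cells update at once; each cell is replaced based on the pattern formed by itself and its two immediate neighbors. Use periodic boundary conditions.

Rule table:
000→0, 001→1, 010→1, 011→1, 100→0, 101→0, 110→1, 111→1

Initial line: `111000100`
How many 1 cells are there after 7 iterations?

7

111001101
111011101
111011101  (fixed point — unchanged through iteration 7)
count of 1: 7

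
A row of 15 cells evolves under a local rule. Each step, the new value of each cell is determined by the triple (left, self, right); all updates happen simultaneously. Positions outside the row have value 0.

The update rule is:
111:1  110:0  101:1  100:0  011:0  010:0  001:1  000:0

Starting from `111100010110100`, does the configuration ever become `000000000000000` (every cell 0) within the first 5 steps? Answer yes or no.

step 1: 011000101001000
step 2: 100001010010000
step 3: 000010100100000
step 4: 000101001000000
step 5: 001010010000000
step 5 is 001010010000000, still not uniform 0

no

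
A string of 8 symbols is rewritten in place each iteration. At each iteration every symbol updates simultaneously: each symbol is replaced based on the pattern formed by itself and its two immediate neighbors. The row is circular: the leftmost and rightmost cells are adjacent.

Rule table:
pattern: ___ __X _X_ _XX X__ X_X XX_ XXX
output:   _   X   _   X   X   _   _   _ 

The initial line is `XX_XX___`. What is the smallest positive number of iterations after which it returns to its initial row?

X__X_X_X
_XX____X
_X_X__X_
X___XX_X
_X_XX__X
___X_XX_
__X__X_X
XX_XX___

8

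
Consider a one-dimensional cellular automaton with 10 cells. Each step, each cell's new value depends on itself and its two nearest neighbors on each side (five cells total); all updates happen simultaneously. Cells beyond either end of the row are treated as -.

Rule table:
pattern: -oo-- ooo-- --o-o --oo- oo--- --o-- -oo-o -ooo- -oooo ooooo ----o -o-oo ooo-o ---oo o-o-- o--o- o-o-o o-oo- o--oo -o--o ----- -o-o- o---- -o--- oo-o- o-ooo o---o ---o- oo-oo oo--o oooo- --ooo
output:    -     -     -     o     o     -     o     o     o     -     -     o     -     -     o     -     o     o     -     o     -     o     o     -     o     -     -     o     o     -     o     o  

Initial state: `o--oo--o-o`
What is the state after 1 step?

-o-o----oo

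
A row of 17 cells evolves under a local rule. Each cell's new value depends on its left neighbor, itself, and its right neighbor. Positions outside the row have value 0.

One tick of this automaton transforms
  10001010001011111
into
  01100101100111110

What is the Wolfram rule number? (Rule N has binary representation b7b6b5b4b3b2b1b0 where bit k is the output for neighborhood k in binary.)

185

position 13: 111 → 1  (bit 7 = 1)
position 16: 110 → 0  (bit 6 = 0)
position 5: 101 → 1  (bit 5 = 1)
position 1: 100 → 1  (bit 4 = 1)
position 12: 011 → 1  (bit 3 = 1)
position 0: 010 → 0  (bit 2 = 0)
position 3: 001 → 0  (bit 1 = 0)
position 2: 000 → 1  (bit 0 = 1)
bits b7..b0 = 10111001 = 185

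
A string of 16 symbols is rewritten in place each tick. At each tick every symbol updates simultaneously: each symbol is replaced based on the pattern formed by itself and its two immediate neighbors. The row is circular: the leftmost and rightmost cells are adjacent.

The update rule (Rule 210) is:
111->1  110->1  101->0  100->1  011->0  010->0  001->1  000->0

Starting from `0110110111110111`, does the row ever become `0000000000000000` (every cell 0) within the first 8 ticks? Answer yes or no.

tick 1: 0010010011110011
tick 2: 1101101101111101
tick 3: 1100100100111100
tick 4: 0111011011011111
tick 5: 0011001001001111
tick 6: 1101110110110111
tick 7: 1100110010010011
tick 8: 1111011101101101
tick 8 is 1111011101101101, still not uniform 0

no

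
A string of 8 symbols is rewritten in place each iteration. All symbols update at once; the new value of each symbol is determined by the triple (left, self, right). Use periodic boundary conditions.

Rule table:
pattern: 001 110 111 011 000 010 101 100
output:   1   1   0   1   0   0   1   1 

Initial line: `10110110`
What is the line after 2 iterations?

01111111
11000001

11000001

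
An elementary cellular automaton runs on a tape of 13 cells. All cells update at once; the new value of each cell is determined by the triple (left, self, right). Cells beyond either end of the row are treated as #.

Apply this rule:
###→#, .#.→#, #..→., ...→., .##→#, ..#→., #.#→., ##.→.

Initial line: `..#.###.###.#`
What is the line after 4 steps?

..#.#...#...#

..#.##..##..#
..#.#...#...#
..#.#...#...#  (fixed point — unchanged through step 4)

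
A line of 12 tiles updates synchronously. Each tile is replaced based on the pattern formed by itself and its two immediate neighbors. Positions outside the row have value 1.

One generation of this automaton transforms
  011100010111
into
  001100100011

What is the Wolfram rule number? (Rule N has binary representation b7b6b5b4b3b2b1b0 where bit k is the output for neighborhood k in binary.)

194

position 2: 111 → 1  (bit 7 = 1)
position 3: 110 → 1  (bit 6 = 1)
position 0: 101 → 0  (bit 5 = 0)
position 4: 100 → 0  (bit 4 = 0)
position 1: 011 → 0  (bit 3 = 0)
position 7: 010 → 0  (bit 2 = 0)
position 6: 001 → 1  (bit 1 = 1)
position 5: 000 → 0  (bit 0 = 0)
bits b7..b0 = 11000010 = 194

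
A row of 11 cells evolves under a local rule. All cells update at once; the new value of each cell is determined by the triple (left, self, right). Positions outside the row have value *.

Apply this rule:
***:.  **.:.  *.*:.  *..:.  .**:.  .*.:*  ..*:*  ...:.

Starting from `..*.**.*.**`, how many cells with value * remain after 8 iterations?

5

iteration 1: .**....*...
iteration 2: ......**..*
iteration 3: .....*...*.
iteration 4: ....**..**.
iteration 5: ...*...*...
iteration 6: ..**..**..*
iteration 7: .*...*...*.
iteration 8: .*..**..**.
count of *: 5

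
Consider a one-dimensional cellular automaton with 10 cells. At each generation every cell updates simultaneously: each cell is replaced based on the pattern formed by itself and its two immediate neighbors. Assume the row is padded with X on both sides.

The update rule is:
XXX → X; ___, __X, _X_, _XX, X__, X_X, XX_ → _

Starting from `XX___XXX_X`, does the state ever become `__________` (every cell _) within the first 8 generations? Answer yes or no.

yes

generation 1: X_____X___
generation 2: __________
all cells are _ at generation 2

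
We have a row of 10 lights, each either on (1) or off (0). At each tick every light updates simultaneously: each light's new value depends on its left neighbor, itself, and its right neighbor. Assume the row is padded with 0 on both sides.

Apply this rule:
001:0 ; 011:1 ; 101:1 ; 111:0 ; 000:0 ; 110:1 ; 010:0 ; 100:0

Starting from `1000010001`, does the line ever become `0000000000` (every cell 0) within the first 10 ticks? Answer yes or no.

0000000000
all cells are 0 at tick 1

yes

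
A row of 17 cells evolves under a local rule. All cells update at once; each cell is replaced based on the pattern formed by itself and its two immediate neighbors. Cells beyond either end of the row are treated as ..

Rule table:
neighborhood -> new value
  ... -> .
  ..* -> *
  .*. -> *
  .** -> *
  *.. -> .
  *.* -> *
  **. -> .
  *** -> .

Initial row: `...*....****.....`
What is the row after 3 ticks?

..**...**........
.**...**.........
**...**..........

**...**..........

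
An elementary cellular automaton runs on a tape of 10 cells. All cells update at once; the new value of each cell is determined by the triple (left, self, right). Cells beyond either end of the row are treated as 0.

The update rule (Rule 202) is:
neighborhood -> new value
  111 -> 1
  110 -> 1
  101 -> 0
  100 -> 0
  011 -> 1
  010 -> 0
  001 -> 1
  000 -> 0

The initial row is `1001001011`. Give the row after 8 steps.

0010010011
0100100111
1001001111
0010011111
0100111111
1001111111
0011111111
0111111111

0111111111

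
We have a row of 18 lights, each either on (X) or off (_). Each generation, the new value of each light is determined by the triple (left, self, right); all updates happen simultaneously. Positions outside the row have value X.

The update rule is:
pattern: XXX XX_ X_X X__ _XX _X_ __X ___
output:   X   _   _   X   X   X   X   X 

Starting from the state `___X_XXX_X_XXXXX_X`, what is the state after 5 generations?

_XXX_XXX_XX__XXXXX

XXXX_XX__X_XXXX__X
XXX__X_XXX_XXX_XXX
XX_XXX_XX__XX__XXX
X__XX__X_XXX_XXXXX
_XXX_XXX_XX__XXXXX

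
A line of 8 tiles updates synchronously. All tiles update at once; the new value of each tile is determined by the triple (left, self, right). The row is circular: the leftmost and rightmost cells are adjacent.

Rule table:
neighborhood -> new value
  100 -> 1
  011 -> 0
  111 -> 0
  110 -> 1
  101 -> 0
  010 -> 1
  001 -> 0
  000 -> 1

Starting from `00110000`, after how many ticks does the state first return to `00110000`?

tick 1: 10011111
tick 2: 11000000
tick 3: 01111110
tick 4: 00000011
tick 5: 11111001
tick 6: 00001100
tick 7: 11100111
tick 8: 00110000

8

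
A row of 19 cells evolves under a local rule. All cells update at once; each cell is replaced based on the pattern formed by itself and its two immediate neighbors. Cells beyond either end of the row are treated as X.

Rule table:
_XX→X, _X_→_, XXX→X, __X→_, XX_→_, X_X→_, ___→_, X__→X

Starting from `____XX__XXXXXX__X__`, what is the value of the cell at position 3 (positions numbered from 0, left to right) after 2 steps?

X___X_X_XXXXX_X__X_
_X______XXXX___X___
position 3 holds _

_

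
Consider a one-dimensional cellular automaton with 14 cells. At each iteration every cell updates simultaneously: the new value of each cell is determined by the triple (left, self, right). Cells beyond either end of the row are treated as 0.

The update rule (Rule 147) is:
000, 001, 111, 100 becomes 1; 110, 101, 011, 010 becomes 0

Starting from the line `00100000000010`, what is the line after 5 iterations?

10011101011101

11011111111101
00001111111000
11110111110111
01100011100010
10011101011101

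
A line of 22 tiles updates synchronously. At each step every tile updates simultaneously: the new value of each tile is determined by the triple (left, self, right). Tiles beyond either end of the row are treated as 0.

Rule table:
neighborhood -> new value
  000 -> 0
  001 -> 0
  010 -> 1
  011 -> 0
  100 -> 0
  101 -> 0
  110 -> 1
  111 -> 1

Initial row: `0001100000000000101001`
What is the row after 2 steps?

0000100000000000101001
0000100000000000101001

0000100000000000101001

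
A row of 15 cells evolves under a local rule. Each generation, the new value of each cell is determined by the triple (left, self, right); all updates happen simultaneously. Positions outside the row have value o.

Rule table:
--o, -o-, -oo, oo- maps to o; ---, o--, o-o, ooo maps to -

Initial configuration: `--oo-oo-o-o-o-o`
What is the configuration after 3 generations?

-ooo-oo-o-o-o-o
-o-o-oo-o-o-o-o
-o-o-oo-o-o-o-o

-o-o-oo-o-o-o-o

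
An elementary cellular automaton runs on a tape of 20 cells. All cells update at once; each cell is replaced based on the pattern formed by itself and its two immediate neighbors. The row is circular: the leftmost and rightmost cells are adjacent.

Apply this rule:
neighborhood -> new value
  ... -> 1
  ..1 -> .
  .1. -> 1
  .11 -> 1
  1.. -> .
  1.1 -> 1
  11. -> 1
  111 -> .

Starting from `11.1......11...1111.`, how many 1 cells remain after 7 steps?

12

step 1: 1111.1111.11.1.1..11
step 2: ...111..11111111..1.
step 3: 11.1.1..1......1..1.
step 4: 111111..1.1111.1..11
step 5: .....1..111..111..1.
step 6: 1111.1..1.1..1.1..1.
step 7: 1..111..111..111..11
count of 1: 12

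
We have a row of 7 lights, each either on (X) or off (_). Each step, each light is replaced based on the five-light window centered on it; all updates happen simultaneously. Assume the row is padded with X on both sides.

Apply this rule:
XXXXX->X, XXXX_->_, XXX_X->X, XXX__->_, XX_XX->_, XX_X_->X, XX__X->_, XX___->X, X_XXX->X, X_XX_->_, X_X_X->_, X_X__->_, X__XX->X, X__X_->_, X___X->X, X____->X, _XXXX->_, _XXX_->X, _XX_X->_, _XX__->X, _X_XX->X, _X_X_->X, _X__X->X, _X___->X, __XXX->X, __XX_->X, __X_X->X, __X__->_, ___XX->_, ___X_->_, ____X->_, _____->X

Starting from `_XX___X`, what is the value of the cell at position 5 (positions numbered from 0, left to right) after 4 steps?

__XXX_X
_XXXX_X
_X__X_X
X_X_XXX
position 5 holds X

X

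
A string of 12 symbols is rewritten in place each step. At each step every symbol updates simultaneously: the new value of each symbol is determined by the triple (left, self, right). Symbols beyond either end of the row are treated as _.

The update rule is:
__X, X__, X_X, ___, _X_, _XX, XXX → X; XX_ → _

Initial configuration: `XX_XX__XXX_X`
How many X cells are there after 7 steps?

X_XX_XXXX_XX
XXX_XXXX_XX_
XX_XXXX_XX_X
X_XXXX_XX_XX
XXXXX_XX_XX_
XXXX_XX_XX_X
XXX_XX_XX_XX
count of X: 9

9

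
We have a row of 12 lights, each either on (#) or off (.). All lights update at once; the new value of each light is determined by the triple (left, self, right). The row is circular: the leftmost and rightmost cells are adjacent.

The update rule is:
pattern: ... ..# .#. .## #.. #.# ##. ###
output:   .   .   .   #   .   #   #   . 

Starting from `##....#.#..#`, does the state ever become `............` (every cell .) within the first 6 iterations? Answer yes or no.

.#.....#...#
#...........
............
all cells are . at iteration 3

yes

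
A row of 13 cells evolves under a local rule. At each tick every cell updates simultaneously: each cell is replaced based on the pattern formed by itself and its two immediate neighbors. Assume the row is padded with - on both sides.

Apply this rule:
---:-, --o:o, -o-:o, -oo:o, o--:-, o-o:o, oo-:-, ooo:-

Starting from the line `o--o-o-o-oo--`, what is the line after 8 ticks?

o------------

o-oooooooo---
ooo----------
o------------
o------------  (fixed point — unchanged through tick 8)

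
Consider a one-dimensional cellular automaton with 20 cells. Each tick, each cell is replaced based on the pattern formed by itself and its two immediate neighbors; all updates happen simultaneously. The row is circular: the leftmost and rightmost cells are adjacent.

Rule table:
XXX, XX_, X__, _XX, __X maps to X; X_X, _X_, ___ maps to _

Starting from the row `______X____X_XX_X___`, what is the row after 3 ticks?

_____X_X__X__XX__X__
____X___XX_XXXXXX_X_
___X_X_XXX_XXXXXX__X

___X_X_XXX_XXXXXX__X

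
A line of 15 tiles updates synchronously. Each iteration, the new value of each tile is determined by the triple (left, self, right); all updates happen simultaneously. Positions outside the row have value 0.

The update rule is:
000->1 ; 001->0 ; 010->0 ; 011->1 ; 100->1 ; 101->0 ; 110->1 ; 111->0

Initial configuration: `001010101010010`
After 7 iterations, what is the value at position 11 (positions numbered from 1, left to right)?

100000000001001
011111111100100
010000000110011
001111110111011
101000010101011
000111000000011
110101111111011
position 11 holds 1

1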